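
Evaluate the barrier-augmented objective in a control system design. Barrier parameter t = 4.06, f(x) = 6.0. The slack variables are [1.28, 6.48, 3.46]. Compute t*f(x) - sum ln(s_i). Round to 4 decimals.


Step 1: Compute log-barrier.
ln values: [0.2469, 1.8687, 1.2413]
phi = -(0.2469 + 1.8687 + 1.2413) = -3.3568
Step 2: Compute augmented objective.
t*f(x) = 4.06*6.0 = 24.36
Total = 24.36 - 3.3568 = 21.0032


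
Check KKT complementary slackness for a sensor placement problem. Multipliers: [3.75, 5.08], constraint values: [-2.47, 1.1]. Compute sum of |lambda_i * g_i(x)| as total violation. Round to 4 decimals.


KKT complementary slackness check:
lambda_1 * g_1 = 3.75 * -2.47 = -9.2625
lambda_2 * g_2 = 5.08 * 1.1 = 5.588
Total violation = 9.2625 + 5.588 = 14.8505


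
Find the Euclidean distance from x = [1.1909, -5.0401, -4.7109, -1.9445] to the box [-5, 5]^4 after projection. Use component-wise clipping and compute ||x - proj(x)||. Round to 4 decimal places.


Project each component onto [-5, 5].
clip(1.1909) = 1.1909, clip(-5.0401) = -5.0, clip(-4.7109) = -4.7109, clip(-1.9445) = -1.9445
Projection = [1.1909, -5.0, -4.7109, -1.9445]
Squared diffs: [0.0, 0.0016, 0.0, 0.0]
Distance = sqrt(0.0016) = 0.0401


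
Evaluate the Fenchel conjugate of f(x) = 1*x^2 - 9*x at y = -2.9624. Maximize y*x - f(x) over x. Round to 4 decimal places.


f*(y) = sup_x {y*x - a*x^2 - b*x} = sup_x {(y-b)*x - a*x^2}
FOC: (y - b) - 2a*x = 0 => x* = (y - b)/(2a)
x* = (-2.9624 + 9)/(2*1) = 3.0188
f*(-2.9624) = (y-b)^2/(4a) = (-2.9624 + 9)^2/(4*1)
= 36.4526/4 = 9.1132


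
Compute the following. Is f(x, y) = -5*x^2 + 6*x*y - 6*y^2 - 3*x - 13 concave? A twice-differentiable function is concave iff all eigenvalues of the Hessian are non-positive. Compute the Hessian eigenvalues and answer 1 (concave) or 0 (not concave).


The Hessian of f(x,y) = -5*x^2 + 6*x*y - 6*y^2 - 3*x - 13 is:
H = [[-10, 6], [6, -12]]
Trace = -10 - 12 = -22
Determinant = -10*-12 - (6)^2 = 84
Discriminant = (-22)^2 - 4*84 = 148.0
Eigenvalues: lambda_1 = -17.0828, lambda_2 = -4.9172
The function is concave.

1


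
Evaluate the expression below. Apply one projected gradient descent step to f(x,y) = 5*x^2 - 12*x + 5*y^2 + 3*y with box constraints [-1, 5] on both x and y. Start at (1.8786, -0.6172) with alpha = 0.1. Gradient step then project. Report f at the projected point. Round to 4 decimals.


Step 1: Compute gradient at (1.8786, -0.6172).
grad_x = 2*5*1.8786 - 12 = 6.786
grad_y = 2*5*-0.6172 + 3 = -3.172
Step 2: Gradient step.
x_raw = 1.8786 - 0.1*6.786 = 1.2
y_raw = -0.6172 - 0.1*-3.172 = -0.3
Step 3: Project onto [-1, 5].
x_proj = clip(1.2) = 1.2
y_proj = clip(-0.3) = -0.3
Step 4: Evaluate f.
f(1.2, -0.3) = -7.65


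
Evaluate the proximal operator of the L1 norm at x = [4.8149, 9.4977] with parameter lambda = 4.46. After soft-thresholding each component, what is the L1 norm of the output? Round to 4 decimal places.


Soft-thresholding with lambda = 4.46:
prox(4.8149) = sign(4.8149)*max(|4.8149| - 4.46, 0) = 0.3549
prox(9.4977) = sign(9.4977)*max(|9.4977| - 4.46, 0) = 5.0377
prox(x) = [0.3549, 5.0377]
||prox(x)||_1 = 0.3549 + 5.0377 = 5.3926


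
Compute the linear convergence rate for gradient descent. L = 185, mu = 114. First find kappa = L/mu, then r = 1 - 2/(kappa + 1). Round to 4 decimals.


Step 1: Compute the condition number.
kappa = L/mu = 185/114 = 1.6228
Step 2: Compute the convergence rate.
r = 1 - 2/(kappa + 1) = 1 - 2*mu/(L + mu) = (L - mu)/(L + mu) = 71/299 = 0.2375


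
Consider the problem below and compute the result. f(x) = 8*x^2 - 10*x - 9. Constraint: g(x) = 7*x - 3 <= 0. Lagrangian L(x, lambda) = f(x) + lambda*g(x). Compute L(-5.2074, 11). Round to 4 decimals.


Step 1: Evaluate f(x).
f(-5.2074) = 8*(-5.2074)^2 - 10*(-5.2074) - 9 = 260.0101
Step 2: Evaluate g(x).
g(-5.2074) = 7*-5.2074 - 3 = -39.4518
Step 3: Compute Lagrangian.
L = 260.0101 + 11*-39.4518 = -173.9597


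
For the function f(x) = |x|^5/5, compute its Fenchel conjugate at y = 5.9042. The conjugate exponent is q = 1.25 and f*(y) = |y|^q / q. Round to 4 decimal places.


The conjugate exponent q satisfies 1/p + 1/q = 1.
p = 5, so q = 5/(5 - 1) = 1.25
|y|^q = 5.9042^1.25 = 9.2035
f*(5.9042) = 9.2035 / 1.25 = 7.3628


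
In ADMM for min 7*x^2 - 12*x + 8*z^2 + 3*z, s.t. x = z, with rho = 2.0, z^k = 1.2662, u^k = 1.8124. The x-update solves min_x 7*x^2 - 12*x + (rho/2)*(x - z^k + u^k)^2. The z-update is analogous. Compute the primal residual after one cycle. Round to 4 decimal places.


ADMM iteration with rho = 2.0, z^k = 1.2662, u^k = 1.8124
Step 1: x-update.
Minimize 7*x^2 - 12*x + (2.0/2)*(x - 1.2662 + 1.8124)^2
FOC: (2*7 + 2.0)*x = 12 + 2.0*(1.2662 - 1.8124)
x^{k+1} = 0.6817
Step 2: z-update.
Minimize 8*z^2 + 3*z + (2.0/2)*(0.6817 - z + 1.8124)^2
FOC: (2*8 + 2.0)*z = -3 + 2.0*(0.6817 + 1.8124)
z^{k+1} = 0.1105
Step 3: u-update.
u^{k+1} = 1.8124 + 0.6817 - 0.1105 = 2.3837
Step 4: Primal residual = |0.6817 - 0.1105| = 0.5713


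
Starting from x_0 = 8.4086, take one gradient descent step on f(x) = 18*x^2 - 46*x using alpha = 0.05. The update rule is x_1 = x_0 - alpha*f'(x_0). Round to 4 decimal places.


We compute the gradient at x_0 and apply the update.
f'(x) = 36*x - 46
f'(8.4086) = 36*8.4086 - 46 = 256.7096
x_1 = 8.4086 - 0.05*256.7096 = -4.4269


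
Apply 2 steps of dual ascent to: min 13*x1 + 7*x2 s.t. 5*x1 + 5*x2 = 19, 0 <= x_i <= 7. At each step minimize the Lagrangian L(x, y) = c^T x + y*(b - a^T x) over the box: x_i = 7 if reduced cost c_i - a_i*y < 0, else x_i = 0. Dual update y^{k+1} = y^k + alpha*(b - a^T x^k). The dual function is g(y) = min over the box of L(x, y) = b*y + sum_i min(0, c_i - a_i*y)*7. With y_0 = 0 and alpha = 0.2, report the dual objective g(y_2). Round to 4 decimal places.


Dual ascent for LP: min 13*x1 + 7*x2, 5*x1 + 5*x2 = 19, 0 <= x_i <= 7
Step 1: y^k = 0.0, reduced costs: (13.0, 7.0)
  x^k = (0.0, 0.0), subgradient = b - a^T x = 19.0
  y^{k+1} = 0.0 + 0.2*19.0 = 3.8
Step 2: y^k = 3.8, reduced costs: (-6.0, -12.0)
  x^k = (7.0, 7.0), subgradient = b - a^T x = -51.0
  y^{k+1} = 3.8 + 0.2*-51.0 = -6.4
Dual objective at y_2 = -6.4: reduced costs (45.0, 39.0), box minimizer x = (0.0, 0.0)
g(y_2) = b*y + (c1 - a1*y)*x1 + (c2 - a2*y)*x2 = 19*(-6.4) + 45.0*0.0 + 39.0*0.0 = -121.6 + 0.0 + 0.0 = -121.6


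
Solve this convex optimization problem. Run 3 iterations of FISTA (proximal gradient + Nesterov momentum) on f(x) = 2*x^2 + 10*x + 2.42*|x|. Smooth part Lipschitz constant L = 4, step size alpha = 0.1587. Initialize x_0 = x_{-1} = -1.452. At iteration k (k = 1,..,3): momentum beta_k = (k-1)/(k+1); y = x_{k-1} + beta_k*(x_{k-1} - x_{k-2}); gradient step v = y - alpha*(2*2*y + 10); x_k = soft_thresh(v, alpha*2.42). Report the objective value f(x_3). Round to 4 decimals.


FISTA on f(x) = 2*x^2 + 10*x + 2.42*|x|
L = 4, alpha = 0.1587
Iteration 1: beta = 0.0, y = -1.452 + 0.0*(-1.452 + 1.452) = -1.452
  grad(y) = 4.192, v = y - alpha*grad = -2.1173
  prox(v) = soft_thresh(-2.1173, 0.3841) = -1.7332
Iteration 2: beta = 0.3333, y = -1.7332 + 0.3333*(-1.7332 + 1.452) = -1.827
  grad(y) = 2.6922, v = y - alpha*grad = -2.2542
  prox(v) = soft_thresh(-2.2542, 0.3841) = -1.8702
Iteration 3: beta = 0.5, y = -1.8702 + 0.5*(-1.8702 + 1.7332) = -1.9386
  grad(y) = 2.2455, v = y - alpha*grad = -2.295
  prox(v) = soft_thresh(-2.295, 0.3841) = -1.9109
f(x_3) = 2*(-1.9109)^2 + 10*(-1.9109) + 2.42*|-1.9109| = -7.1815


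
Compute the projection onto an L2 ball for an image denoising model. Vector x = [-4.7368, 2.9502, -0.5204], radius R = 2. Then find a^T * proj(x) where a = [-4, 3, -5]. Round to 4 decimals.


Step 1: Compute ||x|| (intermediates to 6 decimals).
||x|| = sqrt((-4.7368)^2 + 2.9502^2 + (-0.5204)^2) = 5.60462
Step 2: Project.
Since ||x|| > R, scale = R/||x|| = 2/5.60462 = 0.356848, proj(x) = scale * x
proj(x) = [-1.690318, 1.052773, -0.185704]
Step 3: Dot product.
a^T * proj(x) = -4*(-1.690318) + 3*1.052773 - 5*(-0.185704) = 10.8481


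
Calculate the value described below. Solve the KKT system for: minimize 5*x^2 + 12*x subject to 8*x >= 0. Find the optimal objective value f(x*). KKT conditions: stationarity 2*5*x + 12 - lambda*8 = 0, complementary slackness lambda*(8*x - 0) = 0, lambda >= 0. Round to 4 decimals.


Step 1: Try lambda = 0 (constraint inactive).
x_unc = -12/(2*5) = -1.2
Check: 8*-1.2 = -9.6 < 0 -- violated!
Step 2: Constraint must be active: 8*x = 0
x* = 0/8 = 0.0
lambda = (2*5*0.0 + 12)/8 = 1.5
Step 3: Compute optimal value.
f(x*) = 5*0.0^2 + 12*0.0 = 0.0


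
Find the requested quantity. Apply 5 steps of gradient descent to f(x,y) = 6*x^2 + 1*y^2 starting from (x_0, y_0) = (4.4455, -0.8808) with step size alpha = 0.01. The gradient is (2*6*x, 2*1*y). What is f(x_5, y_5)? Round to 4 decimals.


Gradient descent on f(x,y) = 6*x^2 + 1*y^2.
Starting point: (4.4455, -0.8808), alpha = 0.01
Step 1: grad_x = 2*6*4.4455 = 53.346, grad_y = 2*1*-0.8808 = -1.7616
  x_1 = 4.4455 - 0.01*53.346 = 3.912
  y_1 = -0.8808 - 0.01*-1.7616 = -0.8632
Step 2: grad_x = 2*6*3.912 = 46.9445, grad_y = 2*1*-0.8632 = -1.7264
  x_2 = 3.912 - 0.01*46.9445 = 3.4426
  y_2 = -0.8632 - 0.01*-1.7264 = -0.8459
Step 3: grad_x = 2*6*3.4426 = 41.3111, grad_y = 2*1*-0.8459 = -1.6918
  x_3 = 3.4426 - 0.01*41.3111 = 3.0295
  y_3 = -0.8459 - 0.01*-1.6918 = -0.829
Step 4: grad_x = 2*6*3.0295 = 36.3538, grad_y = 2*1*-0.829 = -1.658
  x_4 = 3.0295 - 0.01*36.3538 = 2.6659
  y_4 = -0.829 - 0.01*-1.658 = -0.8124
Step 5: grad_x = 2*6*2.6659 = 31.9913, grad_y = 2*1*-0.8124 = -1.6248
  x_5 = 2.6659 - 0.01*31.9913 = 2.346
  y_5 = -0.8124 - 0.01*-1.6248 = -0.7962
f(2.346, -0.7962) = 6*2.346^2 + 1*(-0.7962)^2 = 33.6571


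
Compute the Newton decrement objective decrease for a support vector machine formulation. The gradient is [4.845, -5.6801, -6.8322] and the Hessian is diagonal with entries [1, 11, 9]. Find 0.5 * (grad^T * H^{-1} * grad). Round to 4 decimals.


Step 1: H is diagonal, so H^(-1) * g = [4.845, -0.5164, -0.7591].
Step 2: g^T H^(-1) g = sum_i g_i^2 / H_ii
  = (4.845)^2/1 + (-5.6801)^2/11 + (-6.8322)^2/9
  = 23.474 + 2.933 + 5.1866 = 31.5936
Step 3: Objective decrease = 0.5 * g^T H^(-1) g = 15.7968


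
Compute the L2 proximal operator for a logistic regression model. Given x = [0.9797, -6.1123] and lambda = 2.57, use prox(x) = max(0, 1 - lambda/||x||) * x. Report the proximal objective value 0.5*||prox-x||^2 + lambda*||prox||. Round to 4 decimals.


Step 1: Compute ||x||.
||x|| = 6.1903
Step 2: Compute scaling factor.
scale = max(0, 1 - 2.57/6.1903) = 0.5848
Step 3: prox(x) = [0.573, -3.5747]
||prox(x)|| = 3.6203
Step 4: Proximal objective.
0.5*||prox-x||^2 = 3.3025
lambda*||prox|| = 9.3042
Total = 12.6067


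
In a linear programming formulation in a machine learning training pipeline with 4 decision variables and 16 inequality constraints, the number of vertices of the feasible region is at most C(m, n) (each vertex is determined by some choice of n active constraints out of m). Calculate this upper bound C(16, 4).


Each vertex corresponds to some choice of n active constraints out of m, so the number of vertices is at most C(m, n) = m! / (n!(m-n)!).
m = 16, n = 4
Numerator: 16 * 15 * 14 * 13
Denominator: 4! = 24
C(16, 4) = 1820


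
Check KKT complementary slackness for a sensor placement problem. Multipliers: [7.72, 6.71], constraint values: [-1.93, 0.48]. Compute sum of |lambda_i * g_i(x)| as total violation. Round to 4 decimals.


KKT complementary slackness check:
lambda_1 * g_1 = 7.72 * -1.93 = -14.8996
lambda_2 * g_2 = 6.71 * 0.48 = 3.2208
Total violation = 14.8996 + 3.2208 = 18.1204


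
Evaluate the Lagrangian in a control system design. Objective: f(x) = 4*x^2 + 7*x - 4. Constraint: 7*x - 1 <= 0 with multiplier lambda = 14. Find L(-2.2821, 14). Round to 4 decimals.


Step 1: Evaluate f(x).
f(-2.2821) = 4*(-2.2821)^2 + 7*(-2.2821) - 4 = 0.8572
Step 2: Evaluate g(x).
g(-2.2821) = 7*-2.2821 - 1 = -16.9747
Step 3: Compute Lagrangian.
L = 0.8572 + 14*-16.9747 = -236.7886


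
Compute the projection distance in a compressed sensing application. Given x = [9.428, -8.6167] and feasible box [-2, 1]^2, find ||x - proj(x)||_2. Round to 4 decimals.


Project each component onto [-2, 1].
clip(9.428) = 1.0, clip(-8.6167) = -2.0
Projection = [1.0, -2.0]
Squared diffs: [71.0312, 43.7807]
Distance = sqrt(114.8119) = 10.715


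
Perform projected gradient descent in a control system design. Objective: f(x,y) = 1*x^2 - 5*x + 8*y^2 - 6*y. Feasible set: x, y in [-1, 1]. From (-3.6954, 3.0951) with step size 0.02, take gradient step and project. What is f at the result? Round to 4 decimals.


Step 1: Compute gradient at (-3.6954, 3.0951).
grad_x = 2*1*-3.6954 - 5 = -12.3908
grad_y = 2*8*3.0951 - 6 = 43.5216
Step 2: Gradient step.
x_raw = -3.6954 - 0.02*-12.3908 = -3.4476
y_raw = 3.0951 - 0.02*43.5216 = 2.2247
Step 3: Project onto [-1, 1].
x_proj = clip(-3.4476) = -1.0
y_proj = clip(2.2247) = 1.0
Step 4: Evaluate f.
f(-1.0, 1.0) = 8.0


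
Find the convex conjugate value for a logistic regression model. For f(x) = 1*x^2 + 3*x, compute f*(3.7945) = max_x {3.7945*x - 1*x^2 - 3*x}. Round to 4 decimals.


f*(y) = sup_x {y*x - a*x^2 - b*x} = sup_x {(y-b)*x - a*x^2}
FOC: (y - b) - 2a*x = 0 => x* = (y - b)/(2a)
x* = (3.7945 - 3)/(2*1) = 0.3973
f*(3.7945) = (y-b)^2/(4a) = (3.7945 - 3)^2/(4*1)
= 0.6312/4 = 0.1578


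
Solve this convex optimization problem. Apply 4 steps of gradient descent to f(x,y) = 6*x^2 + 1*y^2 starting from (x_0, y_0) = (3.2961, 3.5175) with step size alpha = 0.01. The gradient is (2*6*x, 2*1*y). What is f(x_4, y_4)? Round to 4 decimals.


Gradient descent on f(x,y) = 6*x^2 + 1*y^2.
Starting point: (3.2961, 3.5175), alpha = 0.01
Step 1: grad_x = 2*6*3.2961 = 39.5532, grad_y = 2*1*3.5175 = 7.035
  x_1 = 3.2961 - 0.01*39.5532 = 2.9006
  y_1 = 3.5175 - 0.01*7.035 = 3.4472
Step 2: grad_x = 2*6*2.9006 = 34.8068, grad_y = 2*1*3.4472 = 6.8943
  x_2 = 2.9006 - 0.01*34.8068 = 2.5525
  y_2 = 3.4472 - 0.01*6.8943 = 3.3782
Step 3: grad_x = 2*6*2.5525 = 30.63, grad_y = 2*1*3.3782 = 6.7564
  x_3 = 2.5525 - 0.01*30.63 = 2.2462
  y_3 = 3.3782 - 0.01*6.7564 = 3.3106
Step 4: grad_x = 2*6*2.2462 = 26.9544, grad_y = 2*1*3.3106 = 6.6213
  x_4 = 2.2462 - 0.01*26.9544 = 1.9767
  y_4 = 3.3106 - 0.01*6.6213 = 3.2444
f(1.9767, 3.2444) = 6*1.9767^2 + 1*3.2444^2 = 33.9693


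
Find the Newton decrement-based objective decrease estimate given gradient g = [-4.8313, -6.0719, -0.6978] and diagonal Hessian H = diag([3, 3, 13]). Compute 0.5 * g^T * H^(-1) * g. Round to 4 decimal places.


Step 1: H is diagonal, so H^(-1) * g = [-1.6104, -2.024, -0.0537].
Step 2: g^T H^(-1) g = sum_i g_i^2 / H_ii
  = (-4.8313)^2/3 + (-6.0719)^2/3 + (-0.6978)^2/13
  = 7.7805 + 12.2893 + 0.0375 = 20.1073
Step 3: Objective decrease = 0.5 * g^T H^(-1) g = 10.0536


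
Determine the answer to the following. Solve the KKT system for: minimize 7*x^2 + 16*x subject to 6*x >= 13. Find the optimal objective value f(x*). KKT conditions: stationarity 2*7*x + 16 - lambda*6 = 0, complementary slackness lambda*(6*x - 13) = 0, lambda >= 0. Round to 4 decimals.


Step 1: Try lambda = 0 (constraint inactive).
x_unc = -16/(2*7) = -1.1429
Check: 6*-1.1429 = -6.8574 < 13 -- violated!
Step 2: Constraint must be active: 6*x = 13
x* = 13/6 = 2.1667 (rounded; the exact value 13/6 is used below)
lambda = (2*7*(13/6) + 16)/6 = 7.7222
Step 3: Compute optimal value.
f(x*) = 7*(13/6)^2 + 16*(13/6) = 67.5278


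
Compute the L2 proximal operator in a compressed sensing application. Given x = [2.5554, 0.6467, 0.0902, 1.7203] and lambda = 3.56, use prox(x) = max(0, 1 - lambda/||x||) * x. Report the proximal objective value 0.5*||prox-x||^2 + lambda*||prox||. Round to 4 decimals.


Step 1: Compute ||x||.
||x|| = 3.1489
Step 2: Compute scaling factor.
scale = max(0, 1 - 3.56/3.1489) = 0.0
Step 3: prox(x) = [0.0, 0.0, 0.0, 0.0]
||prox(x)|| = 0.0
Step 4: Proximal objective.
0.5*||prox-x||^2 = 4.9579
lambda*||prox|| = 0.0
Total = 4.9579


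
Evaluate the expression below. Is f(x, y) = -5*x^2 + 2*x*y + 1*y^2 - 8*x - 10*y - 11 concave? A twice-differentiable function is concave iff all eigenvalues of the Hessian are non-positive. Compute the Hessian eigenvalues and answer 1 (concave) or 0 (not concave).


The Hessian of f(x,y) = -5*x^2 + 2*x*y + 1*y^2 - 8*x - 10*y - 11 is:
H = [[-10, 2], [2, 2]]
Trace = -10 + 2 = -8
Determinant = -10*2 - (2)^2 = -24
Discriminant = (-8)^2 - 4*-24 = 160.0
Eigenvalues: lambda_1 = -10.3246, lambda_2 = 2.3246
The function is not concave.

0


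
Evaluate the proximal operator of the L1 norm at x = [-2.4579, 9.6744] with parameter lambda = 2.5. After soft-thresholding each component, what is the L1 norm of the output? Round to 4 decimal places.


Soft-thresholding with lambda = 2.5:
prox(-2.4579) = sign(-2.4579)*max(|-2.4579| - 2.5, 0) = 0.0
prox(9.6744) = sign(9.6744)*max(|9.6744| - 2.5, 0) = 7.1744
prox(x) = [0.0, 7.1744]
||prox(x)||_1 = 0.0 + 7.1744 = 7.1744


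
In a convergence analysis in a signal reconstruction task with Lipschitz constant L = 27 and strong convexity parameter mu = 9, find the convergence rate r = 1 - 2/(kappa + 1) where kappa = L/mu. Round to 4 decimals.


Step 1: Compute the condition number.
kappa = L/mu = 27/9 = 3.0
Step 2: Compute the convergence rate.
r = 1 - 2/(kappa + 1) = 1 - 2*mu/(L + mu) = (L - mu)/(L + mu) = 18/36 = 0.5


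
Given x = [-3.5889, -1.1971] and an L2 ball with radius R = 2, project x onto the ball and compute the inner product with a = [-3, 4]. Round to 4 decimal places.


Step 1: Compute ||x|| (intermediates to 6 decimals).
||x|| = sqrt((-3.5889)^2 + (-1.1971)^2) = 3.783286
Step 2: Project.
Since ||x|| > R, scale = R/||x|| = 2/3.783286 = 0.528641, proj(x) = scale * x
proj(x) = [-1.89724, -0.632836]
Step 3: Dot product.
a^T * proj(x) = -3*(-1.89724) + 4*(-0.632836) = 3.1604


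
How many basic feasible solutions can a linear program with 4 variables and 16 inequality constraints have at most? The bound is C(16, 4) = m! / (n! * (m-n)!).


Each vertex corresponds to some choice of n active constraints out of m, so the number of vertices is at most C(m, n) = m! / (n!(m-n)!).
m = 16, n = 4
Numerator: 16 * 15 * 14 * 13
Denominator: 4! = 24
C(16, 4) = 1820


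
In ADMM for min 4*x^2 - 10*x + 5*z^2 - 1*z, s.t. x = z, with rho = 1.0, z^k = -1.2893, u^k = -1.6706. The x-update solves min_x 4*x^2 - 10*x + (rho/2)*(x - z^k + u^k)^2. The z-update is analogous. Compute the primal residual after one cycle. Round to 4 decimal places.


ADMM iteration with rho = 1.0, z^k = -1.2893, u^k = -1.6706
Step 1: x-update.
Minimize 4*x^2 - 10*x + (1.0/2)*(x + 1.2893 - 1.6706)^2
FOC: (2*4 + 1.0)*x = 10 + 1.0*(-1.2893 + 1.6706)
x^{k+1} = 1.1535
Step 2: z-update.
Minimize 5*z^2 - 1*z + (1.0/2)*(1.1535 - z - 1.6706)^2
FOC: (2*5 + 1.0)*z = 1 + 1.0*(1.1535 - 1.6706)
z^{k+1} = 0.0439
Step 3: u-update.
u^{k+1} = -1.6706 + 1.1535 - 0.0439 = -0.561
Step 4: Primal residual = |1.1535 - 0.0439| = 1.1096


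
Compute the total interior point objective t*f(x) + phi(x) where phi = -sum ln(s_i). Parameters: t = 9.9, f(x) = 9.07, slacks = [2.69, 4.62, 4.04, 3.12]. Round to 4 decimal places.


Step 1: Compute log-barrier.
ln values: [0.9895, 1.5304, 1.3962, 1.1378]
phi = -(0.9895 + 1.5304 + 1.3962 + 1.1378) = -5.054
Step 2: Compute augmented objective.
t*f(x) = 9.9*9.07 = 89.793
Total = 89.793 - 5.054 = 84.739


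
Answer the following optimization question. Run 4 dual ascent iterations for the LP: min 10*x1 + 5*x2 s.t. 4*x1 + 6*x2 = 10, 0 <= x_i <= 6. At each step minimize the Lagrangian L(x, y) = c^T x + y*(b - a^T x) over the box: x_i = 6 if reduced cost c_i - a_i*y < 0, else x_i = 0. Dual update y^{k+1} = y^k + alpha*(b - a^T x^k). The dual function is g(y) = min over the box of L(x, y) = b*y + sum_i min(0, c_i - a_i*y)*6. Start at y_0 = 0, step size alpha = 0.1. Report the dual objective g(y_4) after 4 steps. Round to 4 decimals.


Dual ascent for LP: min 10*x1 + 5*x2, 4*x1 + 6*x2 = 10, 0 <= x_i <= 6
Step 1: y^k = 0.0, reduced costs: (10.0, 5.0)
  x^k = (0.0, 0.0), subgradient = b - a^T x = 10.0
  y^{k+1} = 0.0 + 0.1*10.0 = 1.0
Step 2: y^k = 1.0, reduced costs: (6.0, -1.0)
  x^k = (0.0, 6.0), subgradient = b - a^T x = -26.0
  y^{k+1} = 1.0 + 0.1*-26.0 = -1.6
Step 3: y^k = -1.6, reduced costs: (16.4, 14.6)
  x^k = (0.0, 0.0), subgradient = b - a^T x = 10.0
  y^{k+1} = -1.6 + 0.1*10.0 = -0.6
Step 4: y^k = -0.6, reduced costs: (12.4, 8.6)
  x^k = (0.0, 0.0), subgradient = b - a^T x = 10.0
  y^{k+1} = -0.6 + 0.1*10.0 = 0.4
Dual objective at y_4 = 0.4: reduced costs (8.4, 2.6), box minimizer x = (0.0, 0.0)
g(y_4) = b*y + (c1 - a1*y)*x1 + (c2 - a2*y)*x2 = 10*0.4 + 8.4*0.0 + 2.6*0.0 = 4.0 + 0.0 + 0.0 = 4.0


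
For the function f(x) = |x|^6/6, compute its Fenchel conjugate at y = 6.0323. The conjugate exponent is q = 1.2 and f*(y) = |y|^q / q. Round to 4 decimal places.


The conjugate exponent q satisfies 1/p + 1/q = 1.
p = 6, so q = 6/(6 - 1) = 1.2
|y|^q = 6.0323^1.2 = 8.6413
f*(6.0323) = 8.6413 / 1.2 = 7.2011


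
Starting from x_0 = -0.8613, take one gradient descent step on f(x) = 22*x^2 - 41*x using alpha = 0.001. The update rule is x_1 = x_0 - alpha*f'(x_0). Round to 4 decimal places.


We compute the gradient at x_0 and apply the update.
f'(x) = 44*x - 41
f'(-0.8613) = 44*-0.8613 - 41 = -78.8972
x_1 = -0.8613 - 0.001*-78.8972 = -0.7824


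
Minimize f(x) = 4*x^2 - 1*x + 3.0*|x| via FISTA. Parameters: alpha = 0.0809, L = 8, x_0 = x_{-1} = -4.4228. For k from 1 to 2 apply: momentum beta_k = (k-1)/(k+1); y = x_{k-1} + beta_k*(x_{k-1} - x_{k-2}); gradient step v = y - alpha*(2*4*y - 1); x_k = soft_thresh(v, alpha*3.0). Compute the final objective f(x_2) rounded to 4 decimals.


FISTA on f(x) = 4*x^2 - 1*x + 3.0*|x|
L = 8, alpha = 0.0809
Iteration 1: beta = 0.0, y = -4.4228 + 0.0*(-4.4228 + 4.4228) = -4.4228
  grad(y) = -36.3824, v = y - alpha*grad = -1.4795
  prox(v) = soft_thresh(-1.4795, 0.2427) = -1.2368
Iteration 2: beta = 0.3333, y = -1.2368 + 0.3333*(-1.2368 + 4.4228) = -0.1748
  grad(y) = -2.398, v = y - alpha*grad = 0.0192
  prox(v) = soft_thresh(0.0192, 0.2427) = 0.0
f(x_2) = 4*0.0^2 - 1*0.0 + 3.0*|0.0| = 0.0


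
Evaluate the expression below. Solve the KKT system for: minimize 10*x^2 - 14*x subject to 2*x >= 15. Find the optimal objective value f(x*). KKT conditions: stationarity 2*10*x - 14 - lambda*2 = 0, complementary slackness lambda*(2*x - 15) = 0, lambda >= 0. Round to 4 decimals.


Step 1: Try lambda = 0 (constraint inactive).
x_unc = 14/(2*10) = 0.7
Check: 2*0.7 = 1.4 < 15 -- violated!
Step 2: Constraint must be active: 2*x = 15
x* = 15/2 = 7.5
lambda = (2*10*7.5 - 14)/2 = 68.0
Step 3: Compute optimal value.
f(x*) = 10*7.5^2 - 14*7.5 = 457.5


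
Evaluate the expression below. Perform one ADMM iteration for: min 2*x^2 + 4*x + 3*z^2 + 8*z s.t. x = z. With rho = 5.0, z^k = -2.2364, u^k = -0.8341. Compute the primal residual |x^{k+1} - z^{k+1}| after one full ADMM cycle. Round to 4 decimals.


ADMM iteration with rho = 5.0, z^k = -2.2364, u^k = -0.8341
Step 1: x-update.
Minimize 2*x^2 + 4*x + (5.0/2)*(x + 2.2364 - 0.8341)^2
FOC: (2*2 + 5.0)*x = -4 + 5.0*(-2.2364 + 0.8341)
x^{k+1} = -1.2235
Step 2: z-update.
Minimize 3*z^2 + 8*z + (5.0/2)*(-1.2235 - z - 0.8341)^2
FOC: (2*3 + 5.0)*z = -8 + 5.0*(-1.2235 - 0.8341)
z^{k+1} = -1.6625
Step 3: u-update.
u^{k+1} = -0.8341 - 1.2235 + 1.6625 = -0.3951
Step 4: Primal residual = |-1.2235 + 1.6625| = 0.439


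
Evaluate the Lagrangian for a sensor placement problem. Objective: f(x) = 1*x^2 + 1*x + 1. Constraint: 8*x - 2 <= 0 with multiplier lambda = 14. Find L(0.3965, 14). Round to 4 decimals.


Step 1: Evaluate f(x).
f(0.3965) = 1*0.3965^2 + 1*0.3965 + 1 = 1.5537
Step 2: Evaluate g(x).
g(0.3965) = 8*0.3965 - 2 = 1.172
Step 3: Compute Lagrangian.
L = 1.5537 + 14*1.172 = 17.9617


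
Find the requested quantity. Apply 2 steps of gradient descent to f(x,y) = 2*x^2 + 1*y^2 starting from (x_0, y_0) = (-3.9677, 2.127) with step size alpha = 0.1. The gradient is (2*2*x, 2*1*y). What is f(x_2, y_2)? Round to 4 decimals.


Gradient descent on f(x,y) = 2*x^2 + 1*y^2.
Starting point: (-3.9677, 2.127), alpha = 0.1
Step 1: grad_x = 2*2*-3.9677 = -15.8708, grad_y = 2*1*2.127 = 4.254
  x_1 = -3.9677 - 0.1*-15.8708 = -2.3806
  y_1 = 2.127 - 0.1*4.254 = 1.7016
Step 2: grad_x = 2*2*-2.3806 = -9.5225, grad_y = 2*1*1.7016 = 3.4032
  x_2 = -2.3806 - 0.1*-9.5225 = -1.4284
  y_2 = 1.7016 - 0.1*3.4032 = 1.3613
f(-1.4284, 1.3613) = 2*(-1.4284)^2 + 1*1.3613^2 = 5.9336


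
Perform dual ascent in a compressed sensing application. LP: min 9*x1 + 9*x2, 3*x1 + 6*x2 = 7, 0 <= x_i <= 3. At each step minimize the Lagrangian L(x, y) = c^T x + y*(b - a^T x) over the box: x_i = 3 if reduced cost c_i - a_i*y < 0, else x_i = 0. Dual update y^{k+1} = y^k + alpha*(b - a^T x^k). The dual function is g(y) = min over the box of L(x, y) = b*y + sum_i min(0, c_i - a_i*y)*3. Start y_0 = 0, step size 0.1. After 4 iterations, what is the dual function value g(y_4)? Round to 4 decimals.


Dual ascent for LP: min 9*x1 + 9*x2, 3*x1 + 6*x2 = 7, 0 <= x_i <= 3
Step 1: y^k = 0.0, reduced costs: (9.0, 9.0)
  x^k = (0.0, 0.0), subgradient = b - a^T x = 7.0
  y^{k+1} = 0.0 + 0.1*7.0 = 0.7
Step 2: y^k = 0.7, reduced costs: (6.9, 4.8)
  x^k = (0.0, 0.0), subgradient = b - a^T x = 7.0
  y^{k+1} = 0.7 + 0.1*7.0 = 1.4
Step 3: y^k = 1.4, reduced costs: (4.8, 0.6)
  x^k = (0.0, 0.0), subgradient = b - a^T x = 7.0
  y^{k+1} = 1.4 + 0.1*7.0 = 2.1
Step 4: y^k = 2.1, reduced costs: (2.7, -3.6)
  x^k = (0.0, 3.0), subgradient = b - a^T x = -11.0
  y^{k+1} = 2.1 + 0.1*-11.0 = 1.0
Dual objective at y_4 = 1.0: reduced costs (6.0, 3.0), box minimizer x = (0.0, 0.0)
g(y_4) = b*y + (c1 - a1*y)*x1 + (c2 - a2*y)*x2 = 7*1.0 + 6.0*0.0 + 3.0*0.0 = 7.0 + 0.0 + 0.0 = 7.0


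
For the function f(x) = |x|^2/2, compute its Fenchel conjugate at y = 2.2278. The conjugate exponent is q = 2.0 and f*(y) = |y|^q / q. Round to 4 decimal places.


The conjugate exponent q satisfies 1/p + 1/q = 1.
p = 2, so q = 2/(2 - 1) = 2.0
|y|^q = 2.2278^2.0 = 4.9631
f*(2.2278) = 4.9631 / 2.0 = 2.4815


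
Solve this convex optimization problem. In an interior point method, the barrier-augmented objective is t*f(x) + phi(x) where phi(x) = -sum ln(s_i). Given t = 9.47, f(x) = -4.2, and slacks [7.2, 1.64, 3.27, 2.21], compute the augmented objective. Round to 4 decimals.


Step 1: Compute log-barrier.
ln values: [1.9741, 0.4947, 1.1848, 0.793]
phi = -(1.9741 + 0.4947 + 1.1848 + 0.793) = -4.4466
Step 2: Compute augmented objective.
t*f(x) = 9.47*-4.2 = -39.774
Total = -39.774 - 4.4466 = -44.2206


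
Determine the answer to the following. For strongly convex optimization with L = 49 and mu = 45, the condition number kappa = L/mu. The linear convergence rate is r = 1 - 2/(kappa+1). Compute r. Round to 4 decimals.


Step 1: Compute the condition number.
kappa = L/mu = 49/45 = 1.0889
Step 2: Compute the convergence rate.
r = 1 - 2/(kappa + 1) = 1 - 2*mu/(L + mu) = (L - mu)/(L + mu) = 4/94 = 0.0426


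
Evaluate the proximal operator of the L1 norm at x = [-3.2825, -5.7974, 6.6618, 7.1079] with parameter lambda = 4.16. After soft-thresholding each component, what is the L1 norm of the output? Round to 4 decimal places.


Soft-thresholding with lambda = 4.16:
prox(-3.2825) = sign(-3.2825)*max(|-3.2825| - 4.16, 0) = 0.0
prox(-5.7974) = sign(-5.7974)*max(|-5.7974| - 4.16, 0) = -1.6374
prox(6.6618) = sign(6.6618)*max(|6.6618| - 4.16, 0) = 2.5018
prox(7.1079) = sign(7.1079)*max(|7.1079| - 4.16, 0) = 2.9479
prox(x) = [0.0, -1.6374, 2.5018, 2.9479]
||prox(x)||_1 = 0.0 + 1.6374 + 2.5018 + 2.9479 = 7.0871


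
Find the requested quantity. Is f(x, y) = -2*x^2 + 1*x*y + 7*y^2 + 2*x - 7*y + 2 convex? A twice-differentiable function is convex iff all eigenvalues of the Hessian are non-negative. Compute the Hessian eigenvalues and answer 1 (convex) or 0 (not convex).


The Hessian of f(x,y) = -2*x^2 + 1*x*y + 7*y^2 + 2*x - 7*y + 2 is:
H = [[-4, 1], [1, 14]]
Trace = -4 + 14 = 10
Determinant = -4*14 - (1)^2 = -57
Discriminant = (10)^2 - 4*-57 = 328.0
Eigenvalues: lambda_1 = -4.0554, lambda_2 = 14.0554
The function is not convex.

0


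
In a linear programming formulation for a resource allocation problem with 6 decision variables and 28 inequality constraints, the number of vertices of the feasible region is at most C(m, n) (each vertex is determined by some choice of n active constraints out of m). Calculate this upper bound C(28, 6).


Each vertex corresponds to some choice of n active constraints out of m, so the number of vertices is at most C(m, n) = m! / (n!(m-n)!).
m = 28, n = 6
Numerator: 28 * 27 * 26 * 25 * 24 * 23
Denominator: 6! = 720
C(28, 6) = 376740


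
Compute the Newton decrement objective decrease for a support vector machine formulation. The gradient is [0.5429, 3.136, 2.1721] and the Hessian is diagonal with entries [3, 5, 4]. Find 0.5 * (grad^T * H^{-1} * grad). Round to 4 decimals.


Step 1: H is diagonal, so H^(-1) * g = [0.181, 0.6272, 0.543].
Step 2: g^T H^(-1) g = sum_i g_i^2 / H_ii
  = (0.5429)^2/3 + (3.136)^2/5 + (2.1721)^2/4
  = 0.0982 + 1.9669 + 1.1795 = 3.2447
Step 3: Objective decrease = 0.5 * g^T H^(-1) g = 1.6223


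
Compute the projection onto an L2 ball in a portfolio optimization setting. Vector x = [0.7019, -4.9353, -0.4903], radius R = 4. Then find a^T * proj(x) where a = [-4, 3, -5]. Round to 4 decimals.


Step 1: Compute ||x|| (intermediates to 6 decimals).
||x|| = sqrt(0.7019^2 + (-4.9353)^2 + (-0.4903)^2) = 5.009016
Step 2: Project.
Since ||x|| > R, scale = R/||x|| = 4/5.009016 = 0.79856, proj(x) = scale * x
proj(x) = [0.560509, -3.941133, -0.391534]
Step 3: Dot product.
a^T * proj(x) = -4*0.560509 + 3*(-3.941133) - 5*(-0.391534) = -12.1078


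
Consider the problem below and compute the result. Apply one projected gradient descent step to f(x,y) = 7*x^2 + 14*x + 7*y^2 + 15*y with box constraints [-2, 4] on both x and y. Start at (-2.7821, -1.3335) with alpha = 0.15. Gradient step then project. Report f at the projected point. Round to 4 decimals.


Step 1: Compute gradient at (-2.7821, -1.3335).
grad_x = 2*7*-2.7821 + 14 = -24.9494
grad_y = 2*7*-1.3335 + 15 = -3.669
Step 2: Gradient step.
x_raw = -2.7821 - 0.15*-24.9494 = 0.9603
y_raw = -1.3335 - 0.15*-3.669 = -0.7832
Step 3: Project onto [-2, 4].
x_proj = clip(0.9603) = 0.9603
y_proj = clip(-0.7832) = -0.7832
Step 4: Evaluate f.
f(0.9603, -0.7832) = 12.4457


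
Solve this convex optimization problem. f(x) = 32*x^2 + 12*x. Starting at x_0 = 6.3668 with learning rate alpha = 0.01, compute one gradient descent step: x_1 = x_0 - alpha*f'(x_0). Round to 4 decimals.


We compute the gradient at x_0 and apply the update.
f'(x) = 64*x + 12
f'(6.3668) = 64*6.3668 + 12 = 419.4752
x_1 = 6.3668 - 0.01*419.4752 = 2.172


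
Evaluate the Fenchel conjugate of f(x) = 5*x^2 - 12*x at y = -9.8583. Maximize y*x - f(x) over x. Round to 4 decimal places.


f*(y) = sup_x {y*x - a*x^2 - b*x} = sup_x {(y-b)*x - a*x^2}
FOC: (y - b) - 2a*x = 0 => x* = (y - b)/(2a)
x* = (-9.8583 + 12)/(2*5) = 0.2142
f*(-9.8583) = (y-b)^2/(4a) = (-9.8583 + 12)^2/(4*5)
= 4.5869/20 = 0.2293


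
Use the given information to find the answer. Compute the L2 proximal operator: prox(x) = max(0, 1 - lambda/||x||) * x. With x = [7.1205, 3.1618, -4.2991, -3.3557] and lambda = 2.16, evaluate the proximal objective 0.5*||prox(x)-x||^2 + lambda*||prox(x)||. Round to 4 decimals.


Step 1: Compute ||x||.
||x|| = 9.5101
Step 2: Compute scaling factor.
scale = max(0, 1 - 2.16/9.5101) = 0.7729
Step 3: prox(x) = [5.5032, 2.4437, -3.3227, -2.5935]
||prox(x)|| = 7.3501
Step 4: Proximal objective.
0.5*||prox-x||^2 = 2.3328
lambda*||prox|| = 15.8762
Total = 18.209


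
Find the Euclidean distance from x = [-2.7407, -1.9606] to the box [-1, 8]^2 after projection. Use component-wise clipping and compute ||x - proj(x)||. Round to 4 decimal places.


Project each component onto [-1, 8].
clip(-2.7407) = -1.0, clip(-1.9606) = -1.0
Projection = [-1.0, -1.0]
Squared diffs: [3.03, 0.9228]
Distance = sqrt(3.9528) = 1.9882


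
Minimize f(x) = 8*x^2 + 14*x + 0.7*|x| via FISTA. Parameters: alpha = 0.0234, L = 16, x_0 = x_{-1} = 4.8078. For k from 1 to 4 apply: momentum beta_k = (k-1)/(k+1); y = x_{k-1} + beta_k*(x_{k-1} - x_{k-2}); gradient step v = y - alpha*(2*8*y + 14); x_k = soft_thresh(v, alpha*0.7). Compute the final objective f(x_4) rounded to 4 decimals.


FISTA on f(x) = 8*x^2 + 14*x + 0.7*|x|
L = 16, alpha = 0.0234
Iteration 1: beta = 0.0, y = 4.8078 + 0.0*(4.8078 - 4.8078) = 4.8078
  grad(y) = 90.9248, v = y - alpha*grad = 2.6802
  prox(v) = soft_thresh(2.6802, 0.0164) = 2.6638
Iteration 2: beta = 0.3333, y = 2.6638 + 0.3333*(2.6638 - 4.8078) = 1.9491
  grad(y) = 45.1857, v = y - alpha*grad = 0.8918
  prox(v) = soft_thresh(0.8918, 0.0164) = 0.8754
Iteration 3: beta = 0.5, y = 0.8754 + 0.5*(0.8754 - 2.6638) = -0.0188
  grad(y) = 13.6989, v = y - alpha*grad = -0.3394
  prox(v) = soft_thresh(-0.3394, 0.0164) = -0.323
Iteration 4: beta = 0.6, y = -0.323 + 0.6*(-0.323 - 0.8754) = -1.042
  grad(y) = -2.6723, v = y - alpha*grad = -0.9795
  prox(v) = soft_thresh(-0.9795, 0.0164) = -0.9631
f(x_4) = 8*(-0.9631)^2 + 14*(-0.9631) + 0.7*|-0.9631| = -5.3887


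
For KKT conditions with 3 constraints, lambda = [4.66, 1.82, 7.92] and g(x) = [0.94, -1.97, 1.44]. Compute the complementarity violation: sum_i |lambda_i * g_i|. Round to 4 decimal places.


KKT complementary slackness check:
lambda_1 * g_1 = 4.66 * 0.94 = 4.3804
lambda_2 * g_2 = 1.82 * -1.97 = -3.5854
lambda_3 * g_3 = 7.92 * 1.44 = 11.4048
Total violation = 4.3804 + 3.5854 + 11.4048 = 19.3706


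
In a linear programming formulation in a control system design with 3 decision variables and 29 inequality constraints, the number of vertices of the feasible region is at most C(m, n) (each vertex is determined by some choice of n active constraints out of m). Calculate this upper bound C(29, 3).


Each vertex corresponds to some choice of n active constraints out of m, so the number of vertices is at most C(m, n) = m! / (n!(m-n)!).
m = 29, n = 3
Numerator: 29 * 28 * 27
Denominator: 3! = 6
C(29, 3) = 3654


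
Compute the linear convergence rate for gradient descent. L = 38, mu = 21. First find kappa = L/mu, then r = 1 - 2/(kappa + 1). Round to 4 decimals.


Step 1: Compute the condition number.
kappa = L/mu = 38/21 = 1.8095
Step 2: Compute the convergence rate.
r = 1 - 2/(kappa + 1) = 1 - 2*mu/(L + mu) = (L - mu)/(L + mu) = 17/59 = 0.2881


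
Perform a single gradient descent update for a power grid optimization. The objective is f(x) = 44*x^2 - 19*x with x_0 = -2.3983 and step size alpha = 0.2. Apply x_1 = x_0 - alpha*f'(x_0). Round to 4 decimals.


We compute the gradient at x_0 and apply the update.
f'(x) = 88*x - 19
f'(-2.3983) = 88*-2.3983 - 19 = -230.0504
x_1 = -2.3983 - 0.2*-230.0504 = 43.6118


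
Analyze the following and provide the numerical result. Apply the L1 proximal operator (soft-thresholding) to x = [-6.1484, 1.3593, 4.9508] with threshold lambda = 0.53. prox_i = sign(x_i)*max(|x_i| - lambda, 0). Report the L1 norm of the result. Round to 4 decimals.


Soft-thresholding with lambda = 0.53:
prox(-6.1484) = sign(-6.1484)*max(|-6.1484| - 0.53, 0) = -5.6184
prox(1.3593) = sign(1.3593)*max(|1.3593| - 0.53, 0) = 0.8293
prox(4.9508) = sign(4.9508)*max(|4.9508| - 0.53, 0) = 4.4208
prox(x) = [-5.6184, 0.8293, 4.4208]
||prox(x)||_1 = 5.6184 + 0.8293 + 4.4208 = 10.8685


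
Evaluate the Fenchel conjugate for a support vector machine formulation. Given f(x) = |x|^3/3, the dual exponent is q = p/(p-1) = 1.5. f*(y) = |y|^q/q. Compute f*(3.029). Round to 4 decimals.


The conjugate exponent q satisfies 1/p + 1/q = 1.
p = 3, so q = 3/(3 - 1) = 1.5
|y|^q = 3.029^1.5 = 5.2717
f*(3.029) = 5.2717 / 1.5 = 3.5145


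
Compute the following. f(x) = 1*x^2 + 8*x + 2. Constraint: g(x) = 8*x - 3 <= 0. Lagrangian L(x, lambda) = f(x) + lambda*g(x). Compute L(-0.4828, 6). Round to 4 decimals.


Step 1: Evaluate f(x).
f(-0.4828) = 1*(-0.4828)^2 + 8*(-0.4828) + 2 = -1.6293
Step 2: Evaluate g(x).
g(-0.4828) = 8*-0.4828 - 3 = -6.8624
Step 3: Compute Lagrangian.
L = -1.6293 + 6*-6.8624 = -42.8037


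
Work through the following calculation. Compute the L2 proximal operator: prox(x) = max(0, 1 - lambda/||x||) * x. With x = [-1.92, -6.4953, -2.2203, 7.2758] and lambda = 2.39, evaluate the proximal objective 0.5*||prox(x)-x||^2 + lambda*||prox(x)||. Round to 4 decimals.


Step 1: Compute ||x||.
||x|| = 10.1854
Step 2: Compute scaling factor.
scale = max(0, 1 - 2.39/10.1854) = 0.7654
Step 3: prox(x) = [-1.4695, -4.9712, -1.6993, 5.5685]
||prox(x)|| = 7.7954
Step 4: Proximal objective.
0.5*||prox-x||^2 = 2.8561
lambda*||prox|| = 18.631
Total = 21.487


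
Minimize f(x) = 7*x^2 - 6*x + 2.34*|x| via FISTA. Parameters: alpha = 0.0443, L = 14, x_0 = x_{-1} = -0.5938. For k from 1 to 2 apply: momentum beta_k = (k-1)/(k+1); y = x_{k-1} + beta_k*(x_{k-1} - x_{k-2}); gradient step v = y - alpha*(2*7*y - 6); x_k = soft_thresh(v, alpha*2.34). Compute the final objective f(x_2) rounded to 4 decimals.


FISTA on f(x) = 7*x^2 - 6*x + 2.34*|x|
L = 14, alpha = 0.0443
Iteration 1: beta = 0.0, y = -0.5938 + 0.0*(-0.5938 + 0.5938) = -0.5938
  grad(y) = -14.3132, v = y - alpha*grad = 0.0403
  prox(v) = soft_thresh(0.0403, 0.1037) = 0.0
Iteration 2: beta = 0.3333, y = 0.0 + 0.3333*(0.0 + 0.5938) = 0.1979
  grad(y) = -3.2289, v = y - alpha*grad = 0.341
  prox(v) = soft_thresh(0.341, 0.1037) = 0.2373
f(x_2) = 7*0.2373^2 - 6*0.2373 + 2.34*|0.2373| = -0.4743


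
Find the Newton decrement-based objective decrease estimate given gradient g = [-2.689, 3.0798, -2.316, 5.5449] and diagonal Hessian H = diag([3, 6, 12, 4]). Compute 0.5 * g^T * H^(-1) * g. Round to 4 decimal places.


Step 1: H is diagonal, so H^(-1) * g = [-0.8963, 0.5133, -0.193, 1.3862].
Step 2: g^T H^(-1) g = sum_i g_i^2 / H_ii
  = (-2.689)^2/3 + (3.0798)^2/6 + (-2.316)^2/12 + (5.5449)^2/4
  = 2.4102 + 1.5809 + 0.447 + 7.6865 = 12.1246
Step 3: Objective decrease = 0.5 * g^T H^(-1) g = 6.0623


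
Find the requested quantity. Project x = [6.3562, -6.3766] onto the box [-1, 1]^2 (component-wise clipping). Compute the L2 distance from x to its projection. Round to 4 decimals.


Project each component onto [-1, 1].
clip(6.3562) = 1.0, clip(-6.3766) = -1.0
Projection = [1.0, -1.0]
Squared diffs: [28.6889, 28.9078]
Distance = sqrt(57.5967) = 7.5892


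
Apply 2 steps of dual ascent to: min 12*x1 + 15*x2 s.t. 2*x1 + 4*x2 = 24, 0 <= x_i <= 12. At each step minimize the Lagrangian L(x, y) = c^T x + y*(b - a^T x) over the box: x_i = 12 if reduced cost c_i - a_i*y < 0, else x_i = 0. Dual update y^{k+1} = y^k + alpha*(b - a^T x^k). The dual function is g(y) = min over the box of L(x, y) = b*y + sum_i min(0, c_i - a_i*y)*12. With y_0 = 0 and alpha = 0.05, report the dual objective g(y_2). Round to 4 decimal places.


Dual ascent for LP: min 12*x1 + 15*x2, 2*x1 + 4*x2 = 24, 0 <= x_i <= 12
Step 1: y^k = 0.0, reduced costs: (12.0, 15.0)
  x^k = (0.0, 0.0), subgradient = b - a^T x = 24.0
  y^{k+1} = 0.0 + 0.05*24.0 = 1.2
Step 2: y^k = 1.2, reduced costs: (9.6, 10.2)
  x^k = (0.0, 0.0), subgradient = b - a^T x = 24.0
  y^{k+1} = 1.2 + 0.05*24.0 = 2.4
Dual objective at y_2 = 2.4: reduced costs (7.2, 5.4), box minimizer x = (0.0, 0.0)
g(y_2) = b*y + (c1 - a1*y)*x1 + (c2 - a2*y)*x2 = 24*2.4 + 7.2*0.0 + 5.4*0.0 = 57.6 + 0.0 + 0.0 = 57.6


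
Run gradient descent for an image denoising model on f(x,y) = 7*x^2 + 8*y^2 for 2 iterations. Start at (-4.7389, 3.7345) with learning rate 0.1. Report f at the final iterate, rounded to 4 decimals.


Gradient descent on f(x,y) = 7*x^2 + 8*y^2.
Starting point: (-4.7389, 3.7345), alpha = 0.1
Step 1: grad_x = 2*7*-4.7389 = -66.3446, grad_y = 2*8*3.7345 = 59.752
  x_1 = -4.7389 - 0.1*-66.3446 = 1.8956
  y_1 = 3.7345 - 0.1*59.752 = -2.2407
Step 2: grad_x = 2*7*1.8956 = 26.5378, grad_y = 2*8*-2.2407 = -35.8512
  x_2 = 1.8956 - 0.1*26.5378 = -0.7582
  y_2 = -2.2407 - 0.1*-35.8512 = 1.3444
f(-0.7582, 1.3444) = 7*(-0.7582)^2 + 8*1.3444^2 = 18.484


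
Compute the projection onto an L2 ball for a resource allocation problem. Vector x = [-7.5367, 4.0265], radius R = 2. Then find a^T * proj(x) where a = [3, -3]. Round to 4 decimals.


Step 1: Compute ||x|| (intermediates to 6 decimals).
||x|| = sqrt((-7.5367)^2 + 4.0265^2) = 8.544855
Step 2: Project.
Since ||x|| > R, scale = R/||x|| = 2/8.544855 = 0.234059, proj(x) = scale * x
proj(x) = [-1.764032, 0.942439]
Step 3: Dot product.
a^T * proj(x) = 3*(-1.764032) - 3*0.942439 = -8.1194
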